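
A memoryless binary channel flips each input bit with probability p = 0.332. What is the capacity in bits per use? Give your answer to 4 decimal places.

0.0830 bits

Binary symmetric channel: C = 1 − h₂(ε) where h₂ is the binary entropy function.
h₂(0.332) = −0.332·log₂0.332 − 0.668·log₂0.668 = 0.9170.
C = 1 − 0.9170 = 0.0830 bits per channel use.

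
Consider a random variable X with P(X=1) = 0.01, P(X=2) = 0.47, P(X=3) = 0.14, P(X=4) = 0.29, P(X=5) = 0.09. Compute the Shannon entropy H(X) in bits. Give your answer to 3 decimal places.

1.806 bits

H(X) = −Σ p·log₂ p.
  −(0.01)·log₂(0.01) = 0.0664
  −(0.47)·log₂(0.47) = 0.5120
  −(0.14)·log₂(0.14) = 0.3971
  −(0.29)·log₂(0.29) = 0.5179
  −(0.09)·log₂(0.09) = 0.3127
Sum: 0.0664 + 0.5120 + 0.3971 + 0.5179 + 0.3127 = 1.806 bits.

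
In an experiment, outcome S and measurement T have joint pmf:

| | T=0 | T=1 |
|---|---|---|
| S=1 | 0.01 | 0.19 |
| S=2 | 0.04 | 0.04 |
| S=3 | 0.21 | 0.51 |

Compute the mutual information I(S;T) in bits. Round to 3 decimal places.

0.062 bits

Marginals: p(S) = (0.2000, 0.0800, 0.7200), p(T) = (0.2600, 0.7400).
I(S;T) = H(S) + H(T) − H(S,T).
H(S) = 1.0971, H(T) = 0.8267, H(S,T) = 1.8614.
I(S;T) = 1.0971 + 0.8267 − 1.8614 = 0.062 bits.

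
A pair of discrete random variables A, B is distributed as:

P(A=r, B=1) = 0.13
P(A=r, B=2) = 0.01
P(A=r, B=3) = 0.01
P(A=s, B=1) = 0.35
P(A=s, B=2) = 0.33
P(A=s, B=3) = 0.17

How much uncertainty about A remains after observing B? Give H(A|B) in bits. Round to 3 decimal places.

Chain rule: H(A|B) = H(A,B) − H(B).
Marginals: p(A) = (0.1500, 0.8500), p(B) = (0.4800, 0.3400, 0.1800).
H(A,B) = 2.0080 bits; H(B) = 1.4828 bits.
H(A|B) = 2.0080 − 1.4828 = 0.525 bits.

0.525 bits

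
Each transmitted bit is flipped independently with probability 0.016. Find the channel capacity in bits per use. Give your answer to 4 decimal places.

Binary symmetric channel: C = 1 − h₂(ε) where h₂ is the binary entropy function.
h₂(0.016) = −0.016·log₂0.016 − 0.984·log₂0.984 = 0.1184.
C = 1 − 0.1184 = 0.8816 bits per channel use.

0.8816 bits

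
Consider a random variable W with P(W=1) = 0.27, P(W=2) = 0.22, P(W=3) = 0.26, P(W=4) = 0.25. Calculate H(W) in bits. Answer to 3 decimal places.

1.996 bits

H(W) = −Σ p·log₂ p.
  −(0.27)·log₂(0.27) = 0.5100
  −(0.22)·log₂(0.22) = 0.4806
  −(0.26)·log₂(0.26) = 0.5053
  −(0.25)·log₂(0.25) = 0.5000
Sum: 0.5100 + 0.4806 + 0.5053 + 0.5000 = 1.996 bits.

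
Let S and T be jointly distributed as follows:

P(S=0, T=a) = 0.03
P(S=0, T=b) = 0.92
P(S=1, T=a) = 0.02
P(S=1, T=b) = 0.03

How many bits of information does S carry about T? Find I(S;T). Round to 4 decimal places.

Marginals: p(S) = (0.9500, 0.0500), p(T) = (0.0500, 0.9500).
I(S;T) = H(S) + H(T) − H(S,T).
H(S) = 0.2864, H(T) = 0.2864, H(S,T) = 0.5271.
I(S;T) = 0.2864 + 0.2864 − 0.5271 = 0.0457 bits.

0.0457 bits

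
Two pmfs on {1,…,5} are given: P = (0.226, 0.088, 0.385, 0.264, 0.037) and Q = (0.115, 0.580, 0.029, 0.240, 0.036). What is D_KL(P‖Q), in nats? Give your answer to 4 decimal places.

1.0085 nats

D(P‖Q) = Σ p·ln(p/q).
  0.226·ln(0.226/0.115) = 0.15269
  0.088·ln(0.088/0.580) = -0.16594
  0.385·ln(0.385/0.029) = 0.99559
  0.264·ln(0.264/0.240) = 0.02516
  0.037·ln(0.037/0.036) = 0.00101
D(P‖Q) = 1.0085 nats.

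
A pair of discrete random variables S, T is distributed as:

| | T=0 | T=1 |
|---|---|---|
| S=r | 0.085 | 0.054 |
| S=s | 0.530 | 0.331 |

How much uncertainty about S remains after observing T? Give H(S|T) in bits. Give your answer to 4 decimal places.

Marginals: p(S) = (0.1390, 0.8610), p(T) = (0.6150, 0.3850).
H(S|T) = Σ p(T) · H(S|T=·).
  T=0: p=0.6150, H(S|T=0) = 0.5795
  T=1: p=0.3850, H(S|T=1) = 0.5849
Weighted sum = 0.5816 bits.

0.5816 bits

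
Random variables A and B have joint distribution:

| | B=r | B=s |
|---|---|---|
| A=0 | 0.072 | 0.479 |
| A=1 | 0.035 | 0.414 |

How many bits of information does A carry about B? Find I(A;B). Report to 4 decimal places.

0.0053 bits

Marginals: p(A) = (0.5510, 0.4490), p(B) = (0.1070, 0.8930).
I(A;B) = H(A) + H(B) − H(A,B).
H(A) = 0.9925, H(B) = 0.4908, H(A,B) = 1.4780.
I(A;B) = 0.9925 + 0.4908 − 1.4780 = 0.0053 bits.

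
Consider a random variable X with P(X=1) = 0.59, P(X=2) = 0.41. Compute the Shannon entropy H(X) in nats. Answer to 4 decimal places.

0.6769 nats

H(X) = −Σ p·ln p.
  −(0.59)·ln(0.59) = 0.31130
  −(0.41)·ln(0.41) = 0.36556
Sum: 0.31130 + 0.36556 = 0.6769 nats.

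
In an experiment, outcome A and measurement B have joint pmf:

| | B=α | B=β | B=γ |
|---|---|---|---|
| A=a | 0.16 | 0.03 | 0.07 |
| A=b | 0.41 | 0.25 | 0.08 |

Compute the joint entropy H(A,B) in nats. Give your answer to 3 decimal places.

1.499 nats

H(A,B) = −Σ p(x,y)·ln p(x,y) over all 6 cells.
  cell (a,α): −0.16·ln0.16 = 0.2932
  cell (a,β): −0.03·ln0.03 = 0.1052
  cell (a,γ): −0.07·ln0.07 = 0.1861
  cell (b,α): −0.41·ln0.41 = 0.3656
  cell (b,β): −0.25·ln0.25 = 0.3466
  cell (b,γ): −0.08·ln0.08 = 0.2021
Sum = 1.499 nats.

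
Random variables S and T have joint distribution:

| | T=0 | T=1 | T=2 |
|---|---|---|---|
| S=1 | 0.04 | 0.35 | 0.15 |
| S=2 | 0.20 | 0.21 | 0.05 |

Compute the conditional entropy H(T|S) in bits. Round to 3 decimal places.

Chain rule: H(T|S) = H(S,T) − H(S).
Marginals: p(S) = (0.5400, 0.4600), p(T) = (0.2400, 0.5600, 0.2000).
H(S,T) = 2.2797 bits; H(S) = 0.9954 bits.
H(T|S) = 2.2797 − 0.9954 = 1.284 bits.

1.284 bits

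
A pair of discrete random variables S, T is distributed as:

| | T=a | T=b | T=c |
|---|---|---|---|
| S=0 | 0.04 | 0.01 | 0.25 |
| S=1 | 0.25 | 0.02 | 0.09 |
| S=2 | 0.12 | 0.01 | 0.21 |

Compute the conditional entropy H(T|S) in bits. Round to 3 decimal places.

Marginals: p(S) = (0.3000, 0.3600, 0.3400), p(T) = (0.4100, 0.0400, 0.5500).
H(T|S) = Σ p(S) · H(T|S=·).
  S=0: p=0.3000, H(T|S=0) = 0.7703
  S=1: p=0.3600, H(T|S=1) = 1.0970
  S=2: p=0.3400, H(T|S=2) = 1.1093
Weighted sum = 1.003 bits.

1.003 bits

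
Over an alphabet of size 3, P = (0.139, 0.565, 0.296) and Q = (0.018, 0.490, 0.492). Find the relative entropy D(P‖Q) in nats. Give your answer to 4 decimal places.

D(P‖Q) = Σ p·ln(p/q).
  0.139·ln(0.139/0.018) = 0.28413
  0.565·ln(0.565/0.490) = 0.08047
  0.296·ln(0.296/0.492) = -0.15040
D(P‖Q) = 0.2142 nats.

0.2142 nats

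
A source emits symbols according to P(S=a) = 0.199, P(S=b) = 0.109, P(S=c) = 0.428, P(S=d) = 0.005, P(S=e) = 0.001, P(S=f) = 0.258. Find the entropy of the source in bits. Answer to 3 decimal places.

1.889 bits

H(S) = −Σ p·log₂ p.
  −(0.199)·log₂(0.199) = 0.4635
  −(0.109)·log₂(0.109) = 0.3485
  −(0.428)·log₂(0.428) = 0.5240
  −(0.005)·log₂(0.005) = 0.0382
  −(0.001)·log₂(0.001) = 0.0100
  −(0.258)·log₂(0.258) = 0.5043
Sum: 0.4635 + 0.3485 + 0.5240 + 0.0382 + 0.0100 + 0.5043 = 1.889 bits.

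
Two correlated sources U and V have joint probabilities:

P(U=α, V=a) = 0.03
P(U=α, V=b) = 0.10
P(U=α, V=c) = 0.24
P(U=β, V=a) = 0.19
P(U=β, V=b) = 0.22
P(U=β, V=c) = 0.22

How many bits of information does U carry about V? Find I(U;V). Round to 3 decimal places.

Marginals: p(U) = (0.3700, 0.6300), p(V) = (0.2200, 0.3200, 0.4600).
I(U;V) = Σ p(x,y)·log₂[p(x,y)/(p(x)p(y))].
  (α,a): 0.03·log₂(0.3686) = -0.0432
  (α,b): 0.10·log₂(0.8446) = -0.0244
  (α,c): 0.24·log₂(1.4101) = 0.1190
  (β,a): 0.19·log₂(1.3709) = 0.0865
  (β,b): 0.22·log₂(1.0913) = 0.0277
  (β,c): 0.22·log₂(0.7591) = -0.0875
Sum = 0.078 bits.

0.078 bits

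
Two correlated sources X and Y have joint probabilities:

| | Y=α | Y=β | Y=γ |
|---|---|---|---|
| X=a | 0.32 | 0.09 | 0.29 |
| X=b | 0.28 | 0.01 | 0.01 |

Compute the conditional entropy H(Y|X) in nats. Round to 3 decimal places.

0.778 nats

Chain rule: H(Y|X) = H(X,Y) − H(X).
Marginals: p(X) = (0.7000, 0.3000), p(Y) = (0.6000, 0.1000, 0.3000).
H(X,Y) = 1.3889 nats; H(X) = 0.6109 nats.
H(Y|X) = 1.3889 − 0.6109 = 0.778 nats.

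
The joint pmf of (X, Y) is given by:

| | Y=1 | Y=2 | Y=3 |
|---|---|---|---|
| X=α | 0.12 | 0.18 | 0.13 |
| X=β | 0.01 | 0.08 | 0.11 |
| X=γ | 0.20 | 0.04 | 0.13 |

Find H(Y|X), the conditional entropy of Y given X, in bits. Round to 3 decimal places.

Marginals: p(X) = (0.4300, 0.2000, 0.3700), p(Y) = (0.3300, 0.3000, 0.3700).
H(Y|X) = Σ p(X) · H(Y|X=·).
  X=α: p=0.4300, H(Y|X=α) = 1.5615
  X=β: p=0.2000, H(Y|X=β) = 1.2192
  X=γ: p=0.3700, H(Y|X=γ) = 1.3569
Weighted sum = 1.417 bits.

1.417 bits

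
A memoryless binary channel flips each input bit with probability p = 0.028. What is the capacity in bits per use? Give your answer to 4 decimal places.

0.8157 bits

Binary symmetric channel: C = 1 − h₂(ε) where h₂ is the binary entropy function.
h₂(0.028) = −0.028·log₂0.028 − 0.972·log₂0.972 = 0.1843.
C = 1 − 0.1843 = 0.8157 bits per channel use.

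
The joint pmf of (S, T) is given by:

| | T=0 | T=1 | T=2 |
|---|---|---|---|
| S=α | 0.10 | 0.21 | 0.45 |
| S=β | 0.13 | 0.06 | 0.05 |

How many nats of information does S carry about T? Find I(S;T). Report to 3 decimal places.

0.088 nats

Marginals: p(S) = (0.7600, 0.2400), p(T) = (0.2300, 0.2700, 0.5000).
I(S;T) = Σ p(x,y)·ln[p(x,y)/(p(x)p(y))].
  (α,0): 0.10·ln(0.5721) = -0.0558
  (α,1): 0.21·ln(1.0234) = 0.0049
  (α,2): 0.45·ln(1.1842) = 0.0761
  (β,0): 0.13·ln(2.3551) = 0.1114
  (β,1): 0.06·ln(0.9259) = -0.0046
  (β,2): 0.05·ln(0.4167) = -0.0438
Sum = 0.088 nats.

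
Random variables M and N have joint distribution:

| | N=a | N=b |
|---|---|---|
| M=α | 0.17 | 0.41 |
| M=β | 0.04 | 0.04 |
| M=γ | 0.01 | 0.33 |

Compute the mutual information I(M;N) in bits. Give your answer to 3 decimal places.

Marginals: p(M) = (0.5800, 0.0800, 0.3400), p(N) = (0.2200, 0.7800).
I(M;N) = H(M) + H(N) − H(M,N).
H(M) = 1.2765, H(N) = 0.7602, H(M,N) = 1.9277.
I(M;N) = 1.2765 + 0.7602 − 1.9277 = 0.109 bits.

0.109 bits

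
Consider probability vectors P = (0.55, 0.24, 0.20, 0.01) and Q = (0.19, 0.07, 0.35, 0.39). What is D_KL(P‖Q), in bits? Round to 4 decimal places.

1.0557 bits

D(P‖Q) = Σ p·log₂(p/q).
  0.55·log₂(0.55/0.19) = 0.84339
  0.24·log₂(0.24/0.07) = 0.42663
  0.20·log₂(0.20/0.35) = -0.16147
  0.01·log₂(0.01/0.39) = -0.05285
D(P‖Q) = 1.0557 bits.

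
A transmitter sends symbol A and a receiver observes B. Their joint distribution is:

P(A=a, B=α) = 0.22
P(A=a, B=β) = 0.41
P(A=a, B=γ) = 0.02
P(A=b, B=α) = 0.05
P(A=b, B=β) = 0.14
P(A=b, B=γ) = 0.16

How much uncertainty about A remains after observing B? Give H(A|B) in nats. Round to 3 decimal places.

0.504 nats

Chain rule: H(A|B) = H(A,B) − H(B).
Marginals: p(A) = (0.6500, 0.3500), p(B) = (0.2700, 0.5500, 0.1800).
H(A,B) = 1.4952 nats; H(B) = 0.9910 nats.
H(A|B) = 1.4952 − 0.9910 = 0.504 nats.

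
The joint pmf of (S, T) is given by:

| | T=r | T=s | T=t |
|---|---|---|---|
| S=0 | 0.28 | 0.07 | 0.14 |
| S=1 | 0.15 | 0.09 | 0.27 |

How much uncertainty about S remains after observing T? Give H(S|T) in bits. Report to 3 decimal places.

Chain rule: H(S|T) = H(S,T) − H(T).
Marginals: p(S) = (0.4900, 0.5100), p(T) = (0.4300, 0.1600, 0.4100).
H(S,T) = 2.4131 bits; H(T) = 1.4740 bits.
H(S|T) = 2.4131 − 1.4740 = 0.939 bits.

0.939 bits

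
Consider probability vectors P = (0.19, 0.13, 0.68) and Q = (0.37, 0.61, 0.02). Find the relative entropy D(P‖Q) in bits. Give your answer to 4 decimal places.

2.9868 bits

D(P‖Q) = Σ p·log₂(p/q).
  0.19·log₂(0.19/0.37) = -0.18269
  0.13·log₂(0.13/0.61) = -0.28994
  0.68·log₂(0.68/0.02) = 3.45947
D(P‖Q) = 2.9868 bits.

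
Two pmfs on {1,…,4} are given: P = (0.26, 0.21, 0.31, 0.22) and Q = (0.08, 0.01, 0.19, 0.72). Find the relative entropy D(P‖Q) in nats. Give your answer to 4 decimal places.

0.8367 nats

D(P‖Q) = Σ p·ln(p/q).
  0.26·ln(0.26/0.08) = 0.30645
  0.21·ln(0.21/0.01) = 0.63935
  0.31·ln(0.31/0.19) = 0.15176
  0.22·ln(0.22/0.72) = -0.26084
D(P‖Q) = 0.8367 nats.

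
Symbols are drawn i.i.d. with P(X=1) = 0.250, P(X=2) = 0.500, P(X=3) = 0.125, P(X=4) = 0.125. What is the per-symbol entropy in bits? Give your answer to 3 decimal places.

1.750 bits

H(X) = −Σ p·log₂ p.
  −(0.250)·log₂(0.250) = 0.5000
  −(0.500)·log₂(0.500) = 0.5000
  −(0.125)·log₂(0.125) = 0.3750
  −(0.125)·log₂(0.125) = 0.3750
Sum: 0.5000 + 0.5000 + 0.3750 + 0.3750 = 1.750 bits.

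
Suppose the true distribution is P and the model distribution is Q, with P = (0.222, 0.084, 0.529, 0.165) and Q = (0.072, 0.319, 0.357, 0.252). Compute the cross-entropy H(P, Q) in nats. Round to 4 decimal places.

1.4524 nats

H(P,Q) = −Σ p·ln q.
  −0.222·ln(0.072) = 0.58410
  −0.084·ln(0.319) = 0.09598
  −0.529·ln(0.357) = 0.54488
  −0.165·ln(0.252) = 0.22742
H(P,Q) = 1.4524 nats.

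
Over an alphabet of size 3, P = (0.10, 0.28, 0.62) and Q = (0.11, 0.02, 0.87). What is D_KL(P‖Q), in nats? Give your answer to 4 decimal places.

D(P‖Q) = Σ p·ln(p/q).
  0.10·ln(0.10/0.11) = -0.00953
  0.28·ln(0.28/0.02) = 0.73894
  0.62·ln(0.62/0.87) = -0.21004
D(P‖Q) = 0.5194 nats.

0.5194 nats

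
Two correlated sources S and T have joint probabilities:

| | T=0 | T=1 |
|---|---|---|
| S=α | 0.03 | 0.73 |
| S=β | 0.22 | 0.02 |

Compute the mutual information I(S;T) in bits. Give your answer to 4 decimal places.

Marginals: p(S) = (0.7600, 0.2400), p(T) = (0.2500, 0.7500).
I(S;T) = Σ p(x,y)·log₂[p(x,y)/(p(x)p(y))].
  (α,0): 0.03·log₂(0.1579) = -0.07989
  (α,1): 0.73·log₂(1.2807) = 0.26056
  (β,0): 0.22·log₂(3.6667) = 0.41238
  (β,1): 0.02·log₂(0.1111) = -0.06340
Sum = 0.5297 bits.

0.5297 bits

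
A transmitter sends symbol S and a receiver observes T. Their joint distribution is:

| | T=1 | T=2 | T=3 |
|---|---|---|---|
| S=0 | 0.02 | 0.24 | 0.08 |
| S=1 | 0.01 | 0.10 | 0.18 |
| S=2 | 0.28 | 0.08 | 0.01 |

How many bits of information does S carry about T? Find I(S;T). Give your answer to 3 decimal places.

0.523 bits

Marginals: p(S) = (0.3400, 0.2900, 0.3700), p(T) = (0.3100, 0.4200, 0.2700).
I(S;T) = H(S) + H(T) − H(S,T).
H(S) = 1.5778, H(T) = 1.5595, H(S,T) = 2.6146.
I(S;T) = 1.5778 + 1.5595 − 2.6146 = 0.523 bits.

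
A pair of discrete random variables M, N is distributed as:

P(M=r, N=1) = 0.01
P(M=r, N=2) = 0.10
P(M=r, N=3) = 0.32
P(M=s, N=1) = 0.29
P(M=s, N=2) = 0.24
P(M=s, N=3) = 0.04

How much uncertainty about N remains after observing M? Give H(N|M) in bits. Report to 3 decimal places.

1.137 bits

Chain rule: H(N|M) = H(M,N) − H(M).
Marginals: p(M) = (0.4300, 0.5700), p(N) = (0.3000, 0.3400, 0.3600).
H(M,N) = 2.1225 bits; H(M) = 0.9858 bits.
H(N|M) = 2.1225 − 0.9858 = 1.137 bits.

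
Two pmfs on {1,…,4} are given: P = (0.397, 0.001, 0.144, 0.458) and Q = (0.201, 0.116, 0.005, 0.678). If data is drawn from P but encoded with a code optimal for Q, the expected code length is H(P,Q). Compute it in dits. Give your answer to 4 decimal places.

0.6862 dits

H(P,Q) = −Σ p·log₁₀ q.
  −0.397·log₁₀(0.201) = 0.27663
  −0.001·log₁₀(0.116) = 0.00094
  −0.144·log₁₀(0.005) = 0.33135
  −0.458·log₁₀(0.678) = 0.07730
H(P,Q) = 0.6862 dits.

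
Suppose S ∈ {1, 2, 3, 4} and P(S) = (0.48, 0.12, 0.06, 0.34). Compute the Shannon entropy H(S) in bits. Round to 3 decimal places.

H(S) = −Σ p·log₂ p.
  −(0.48)·log₂(0.48) = 0.5083
  −(0.12)·log₂(0.12) = 0.3671
  −(0.06)·log₂(0.06) = 0.2435
  −(0.34)·log₂(0.34) = 0.5292
Sum: 0.5083 + 0.3671 + 0.2435 + 0.5292 = 1.648 bits.

1.648 bits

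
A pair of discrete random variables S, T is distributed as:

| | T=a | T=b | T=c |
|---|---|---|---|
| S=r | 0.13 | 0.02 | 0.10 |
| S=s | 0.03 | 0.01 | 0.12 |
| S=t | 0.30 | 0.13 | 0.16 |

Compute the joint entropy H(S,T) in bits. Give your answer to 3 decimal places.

2.740 bits

H(S,T) = −Σ p(x,y)·log₂ p(x,y) over all 9 cells.
  cell (r,a): −0.13·log₂0.13 = 0.3826
  cell (r,b): −0.02·log₂0.02 = 0.1129
  cell (r,c): −0.10·log₂0.10 = 0.3322
  cell (s,a): −0.03·log₂0.03 = 0.1518
  cell (s,b): −0.01·log₂0.01 = 0.0664
  cell (s,c): −0.12·log₂0.12 = 0.3671
  cell (t,a): −0.30·log₂0.30 = 0.5211
  cell (t,b): −0.13·log₂0.13 = 0.3826
  cell (t,c): −0.16·log₂0.16 = 0.4230
Sum = 2.740 bits.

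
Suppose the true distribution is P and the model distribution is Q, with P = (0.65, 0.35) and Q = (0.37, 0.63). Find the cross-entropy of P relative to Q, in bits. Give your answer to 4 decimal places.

1.1657 bits

H(P,Q) = −Σ p·log₂ q.
  −0.65·log₂(0.37) = 0.93236
  −0.35·log₂(0.63) = 0.23330
H(P,Q) = 1.1657 bits.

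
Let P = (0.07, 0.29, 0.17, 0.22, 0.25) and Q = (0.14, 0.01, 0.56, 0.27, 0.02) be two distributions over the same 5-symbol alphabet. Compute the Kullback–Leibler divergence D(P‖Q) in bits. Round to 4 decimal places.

1.8924 bits

D(P‖Q) = Σ p·log₂(p/q).
  0.07·log₂(0.07/0.14) = -0.07000
  0.29·log₂(0.29/0.01) = 1.40881
  0.17·log₂(0.17/0.56) = -0.29238
  0.22·log₂(0.22/0.27) = -0.06500
  0.25·log₂(0.25/0.02) = 0.91096
D(P‖Q) = 1.8924 bits.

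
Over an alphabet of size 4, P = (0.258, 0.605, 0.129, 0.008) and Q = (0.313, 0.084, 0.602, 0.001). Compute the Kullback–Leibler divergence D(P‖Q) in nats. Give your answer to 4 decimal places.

0.9626 nats

D(P‖Q) = Σ p·ln(p/q).
  0.258·ln(0.258/0.313) = -0.04986
  0.605·ln(0.605/0.084) = 1.19452
  0.129·ln(0.129/0.602) = -0.19872
  0.008·ln(0.008/0.001) = 0.01664
D(P‖Q) = 0.9626 nats.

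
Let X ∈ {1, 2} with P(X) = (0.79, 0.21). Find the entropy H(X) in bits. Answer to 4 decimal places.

H(X) = −Σ p·log₂ p.
  −(0.79)·log₂(0.79) = 0.26866
  −(0.21)·log₂(0.21) = 0.47282
Sum: 0.26866 + 0.47282 = 0.7415 bits.

0.7415 bits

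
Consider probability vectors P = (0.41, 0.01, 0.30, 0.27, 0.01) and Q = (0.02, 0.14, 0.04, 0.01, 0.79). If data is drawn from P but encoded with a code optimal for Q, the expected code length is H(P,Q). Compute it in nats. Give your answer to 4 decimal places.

H(P,Q) = −Σ p·ln q.
  −0.41·ln(0.02) = 1.60393
  −0.01·ln(0.14) = 0.01966
  −0.30·ln(0.04) = 0.96566
  −0.27·ln(0.01) = 1.24340
  −0.01·ln(0.79) = 0.00236
H(P,Q) = 3.8350 nats.

3.8350 nats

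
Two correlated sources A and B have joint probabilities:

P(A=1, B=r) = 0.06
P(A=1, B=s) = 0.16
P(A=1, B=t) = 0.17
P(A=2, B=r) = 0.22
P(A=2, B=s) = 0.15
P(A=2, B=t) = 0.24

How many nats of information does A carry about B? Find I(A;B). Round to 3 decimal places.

Marginals: p(A) = (0.3900, 0.6100), p(B) = (0.2800, 0.3100, 0.4100).
I(A;B) = Σ p(x,y)·ln[p(x,y)/(p(x)p(y))].
  (1,r): 0.06·ln(0.5495) = -0.0359
  (1,s): 0.16·ln(1.3234) = 0.0448
  (1,t): 0.17·ln(1.0632) = 0.0104
  (2,r): 0.22·ln(1.2881) = 0.0557
  (2,s): 0.15·ln(0.7932) = -0.0347
  (2,t): 0.24·ln(0.9596) = -0.0099
Sum = 0.030 nats.

0.030 nats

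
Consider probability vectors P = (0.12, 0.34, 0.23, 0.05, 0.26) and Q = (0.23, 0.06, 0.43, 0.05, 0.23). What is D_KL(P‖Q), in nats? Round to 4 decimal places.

0.3997 nats

D(P‖Q) = Σ p·ln(p/q).
  0.12·ln(0.12/0.23) = -0.07807
  0.34·ln(0.34/0.06) = 0.58976
  0.23·ln(0.23/0.43) = -0.14391
  0.05·ln(0.05/0.05) = 0.00000
  0.26·ln(0.26/0.23) = 0.03188
D(P‖Q) = 0.3997 nats.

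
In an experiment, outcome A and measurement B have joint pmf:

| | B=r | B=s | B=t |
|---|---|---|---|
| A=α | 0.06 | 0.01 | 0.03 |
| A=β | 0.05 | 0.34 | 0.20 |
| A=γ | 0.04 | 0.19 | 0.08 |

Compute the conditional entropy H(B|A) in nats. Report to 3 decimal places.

0.900 nats

Marginals: p(A) = (0.1000, 0.5900, 0.3100), p(B) = (0.1500, 0.5400, 0.3100).
H(B|A) = Σ p(A) · H(B|A=·).
  A=α: p=0.1000, H(B|A=α) = 0.8979
  A=β: p=0.5900, H(B|A=β) = 0.8935
  A=γ: p=0.3100, H(B|A=γ) = 0.9138
Weighted sum = 0.900 nats.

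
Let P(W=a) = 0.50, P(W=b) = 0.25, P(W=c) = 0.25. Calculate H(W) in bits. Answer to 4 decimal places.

H(W) = −Σ p·log₂ p.
  −(0.50)·log₂(0.50) = 0.50000
  −(0.25)·log₂(0.25) = 0.50000
  −(0.25)·log₂(0.25) = 0.50000
Sum: 0.50000 + 0.50000 + 0.50000 = 1.5000 bits.

1.5000 bits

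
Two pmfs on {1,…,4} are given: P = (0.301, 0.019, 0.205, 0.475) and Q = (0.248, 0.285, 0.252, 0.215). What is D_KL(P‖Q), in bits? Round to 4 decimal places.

D(P‖Q) = Σ p·log₂(p/q).
  0.301·log₂(0.301/0.248) = 0.08411
  0.019·log₂(0.019/0.285) = -0.07423
  0.205·log₂(0.205/0.252) = -0.06105
  0.475·log₂(0.475/0.215) = 0.54321
D(P‖Q) = 0.4920 bits.

0.4920 bits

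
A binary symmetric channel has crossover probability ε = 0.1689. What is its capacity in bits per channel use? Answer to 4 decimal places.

0.3448 bits

Binary symmetric channel: C = 1 − h₂(ε) where h₂ is the binary entropy function.
h₂(0.1689) = −0.1689·log₂0.1689 − 0.8311·log₂0.8311 = 0.6552.
C = 1 − 0.6552 = 0.3448 bits per channel use.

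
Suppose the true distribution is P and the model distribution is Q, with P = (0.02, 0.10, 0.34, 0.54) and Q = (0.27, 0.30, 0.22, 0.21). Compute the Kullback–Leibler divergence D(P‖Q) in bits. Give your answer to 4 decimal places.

0.7157 bits

D(P‖Q) = Σ p·log₂(p/q).
  0.02·log₂(0.02/0.27) = -0.07510
  0.10·log₂(0.10/0.30) = -0.15850
  0.34·log₂(0.34/0.22) = 0.21353
  0.54·log₂(0.54/0.21) = 0.73579
D(P‖Q) = 0.7157 bits.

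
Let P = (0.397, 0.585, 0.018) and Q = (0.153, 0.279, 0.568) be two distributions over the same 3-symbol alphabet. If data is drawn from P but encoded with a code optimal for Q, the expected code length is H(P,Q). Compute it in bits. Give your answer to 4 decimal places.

2.1673 bits

H(P,Q) = −Σ p·log₂ q.
  −0.397·log₂(0.153) = 1.07523
  −0.585·log₂(0.279) = 1.07737
  −0.018·log₂(0.568) = 0.01469
H(P,Q) = 2.1673 bits.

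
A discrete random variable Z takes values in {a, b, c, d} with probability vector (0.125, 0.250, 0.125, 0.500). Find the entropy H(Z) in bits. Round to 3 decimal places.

1.750 bits

H(Z) = −Σ p·log₂ p.
  −(0.125)·log₂(0.125) = 0.3750
  −(0.250)·log₂(0.250) = 0.5000
  −(0.125)·log₂(0.125) = 0.3750
  −(0.500)·log₂(0.500) = 0.5000
Sum: 0.3750 + 0.5000 + 0.3750 + 0.5000 = 1.750 bits.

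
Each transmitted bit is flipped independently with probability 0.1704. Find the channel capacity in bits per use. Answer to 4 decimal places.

Binary symmetric channel: C = 1 − h₂(ε) where h₂ is the binary entropy function.
h₂(0.1704) = −0.1704·log₂0.1704 − 0.8296·log₂0.8296 = 0.6586.
C = 1 − 0.6586 = 0.3414 bits per channel use.

0.3414 bits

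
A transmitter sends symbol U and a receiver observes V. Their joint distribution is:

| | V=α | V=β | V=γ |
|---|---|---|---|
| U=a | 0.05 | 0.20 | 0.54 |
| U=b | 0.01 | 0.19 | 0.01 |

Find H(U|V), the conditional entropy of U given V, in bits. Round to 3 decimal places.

Marginals: p(U) = (0.7900, 0.2100), p(V) = (0.0600, 0.3900, 0.5500).
H(U|V) = Σ p(V) · H(U|V=·).
  V=α: p=0.0600, H(U|V=α) = 0.6500
  V=β: p=0.3900, H(U|V=β) = 0.9995
  V=γ: p=0.5500, H(U|V=γ) = 0.1311
Weighted sum = 0.501 bits.

0.501 bits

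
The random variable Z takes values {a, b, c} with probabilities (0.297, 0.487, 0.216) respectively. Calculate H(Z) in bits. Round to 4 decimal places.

1.5032 bits

H(Z) = −Σ p·log₂ p.
  −(0.297)·log₂(0.297) = 0.52019
  −(0.487)·log₂(0.487) = 0.50551
  −(0.216)·log₂(0.216) = 0.47755
Sum: 0.52019 + 0.50551 + 0.47755 = 1.5032 bits.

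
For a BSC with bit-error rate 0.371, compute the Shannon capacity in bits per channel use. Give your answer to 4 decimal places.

Binary symmetric channel: C = 1 − h₂(ε) where h₂ is the binary entropy function.
h₂(0.371) = −0.371·log₂0.371 − 0.629·log₂0.629 = 0.9514.
C = 1 − 0.9514 = 0.0486 bits per channel use.

0.0486 bits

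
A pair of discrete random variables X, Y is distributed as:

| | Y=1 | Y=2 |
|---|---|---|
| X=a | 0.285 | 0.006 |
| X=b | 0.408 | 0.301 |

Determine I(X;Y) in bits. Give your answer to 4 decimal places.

Marginals: p(X) = (0.2910, 0.7090), p(Y) = (0.6930, 0.3070).
I(X;Y) = Σ p(x,y)·log₂[p(x,y)/(p(x)p(y))].
  (a,1): 0.285·log₂(1.4132) = 0.14222
  (a,2): 0.006·log₂(0.0672) = -0.02338
  (b,1): 0.408·log₂(0.8304) = -0.10940
  (b,2): 0.301·log₂(1.3829) = 0.14077
Sum = 0.1502 bits.

0.1502 bits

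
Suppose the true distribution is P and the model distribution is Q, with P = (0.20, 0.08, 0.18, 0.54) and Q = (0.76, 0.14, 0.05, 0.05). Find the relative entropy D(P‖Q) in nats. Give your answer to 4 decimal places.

1.2038 nats

D(P‖Q) = Σ p·ln(p/q).
  0.20·ln(0.20/0.76) = -0.26700
  0.08·ln(0.08/0.14) = -0.04477
  0.18·ln(0.18/0.05) = 0.23057
  0.54·ln(0.54/0.05) = 1.28495
D(P‖Q) = 1.2038 nats.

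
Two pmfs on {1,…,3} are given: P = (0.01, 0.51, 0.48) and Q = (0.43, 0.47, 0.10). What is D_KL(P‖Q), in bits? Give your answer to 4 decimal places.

1.0921 bits

D(P‖Q) = Σ p·log₂(p/q).
  0.01·log₂(0.01/0.43) = -0.05426
  0.51·log₂(0.51/0.47) = 0.06010
  0.48·log₂(0.48/0.10) = 1.08626
D(P‖Q) = 1.0921 bits.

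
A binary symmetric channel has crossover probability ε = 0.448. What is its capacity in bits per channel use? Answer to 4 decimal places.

0.0078 bits

Binary symmetric channel: C = 1 − h₂(ε) where h₂ is the binary entropy function.
h₂(0.448) = −0.448·log₂0.448 − 0.552·log₂0.552 = 0.9922.
C = 1 − 0.9922 = 0.0078 bits per channel use.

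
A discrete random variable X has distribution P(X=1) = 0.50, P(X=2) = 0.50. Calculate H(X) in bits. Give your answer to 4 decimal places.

H(X) = −Σ p·log₂ p.
  −(0.50)·log₂(0.50) = 0.50000
  −(0.50)·log₂(0.50) = 0.50000
Sum: 0.50000 + 0.50000 = 1.0000 bits.

1.0000 bits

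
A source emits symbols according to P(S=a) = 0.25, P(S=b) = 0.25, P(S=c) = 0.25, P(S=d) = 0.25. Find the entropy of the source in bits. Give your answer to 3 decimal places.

2.000 bits

H(S) = −Σ p·log₂ p.
  −(0.25)·log₂(0.25) = 0.5000
  −(0.25)·log₂(0.25) = 0.5000
  −(0.25)·log₂(0.25) = 0.5000
  −(0.25)·log₂(0.25) = 0.5000
Sum: 0.5000 + 0.5000 + 0.5000 + 0.5000 = 2.000 bits.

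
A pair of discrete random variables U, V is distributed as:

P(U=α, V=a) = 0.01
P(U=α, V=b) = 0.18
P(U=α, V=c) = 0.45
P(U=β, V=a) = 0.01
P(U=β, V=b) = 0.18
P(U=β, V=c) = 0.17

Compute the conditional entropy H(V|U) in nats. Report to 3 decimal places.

Chain rule: H(V|U) = H(U,V) − H(U).
Marginals: p(U) = (0.6400, 0.3600), p(V) = (0.0200, 0.3600, 0.6200).
H(U,V) = 1.3700 nats; H(U) = 0.6534 nats.
H(V|U) = 1.3700 − 0.6534 = 0.717 nats.

0.717 nats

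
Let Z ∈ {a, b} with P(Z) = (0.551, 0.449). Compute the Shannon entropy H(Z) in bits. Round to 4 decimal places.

0.9925 bits

H(Z) = −Σ p·log₂ p.
  −(0.551)·log₂(0.551) = 0.47379
  −(0.449)·log₂(0.449) = 0.51869
Sum: 0.47379 + 0.51869 = 0.9925 bits.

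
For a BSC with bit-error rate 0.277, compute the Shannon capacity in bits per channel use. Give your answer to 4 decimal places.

0.1487 bits

Binary symmetric channel: C = 1 − h₂(ε) where h₂ is the binary entropy function.
h₂(0.277) = −0.277·log₂0.277 − 0.723·log₂0.723 = 0.8513.
C = 1 − 0.8513 = 0.1487 bits per channel use.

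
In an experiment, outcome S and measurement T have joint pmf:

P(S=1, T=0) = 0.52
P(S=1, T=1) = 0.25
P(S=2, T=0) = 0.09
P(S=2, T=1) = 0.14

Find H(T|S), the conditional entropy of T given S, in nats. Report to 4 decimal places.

Chain rule: H(T|S) = H(S,T) − H(S).
Marginals: p(S) = (0.7700, 0.2300), p(T) = (0.6100, 0.3900).
H(S,T) = 1.1786 nats; H(S) = 0.5393 nats.
H(T|S) = 1.1786 − 0.5393 = 0.6393 nats.

0.6393 nats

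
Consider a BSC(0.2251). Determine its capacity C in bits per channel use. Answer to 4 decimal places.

0.2306 bits

Binary symmetric channel: C = 1 − h₂(ε) where h₂ is the binary entropy function.
h₂(0.2251) = −0.2251·log₂0.2251 − 0.7749·log₂0.7749 = 0.7694.
C = 1 − 0.7694 = 0.2306 bits per channel use.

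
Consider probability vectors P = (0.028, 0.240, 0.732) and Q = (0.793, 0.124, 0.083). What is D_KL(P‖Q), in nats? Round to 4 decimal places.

1.6584 nats

D(P‖Q) = Σ p·ln(p/q).
  0.028·ln(0.028/0.793) = -0.09362
  0.240·ln(0.240/0.124) = 0.15849
  0.732·ln(0.732/0.083) = 1.59352
D(P‖Q) = 1.6584 nats.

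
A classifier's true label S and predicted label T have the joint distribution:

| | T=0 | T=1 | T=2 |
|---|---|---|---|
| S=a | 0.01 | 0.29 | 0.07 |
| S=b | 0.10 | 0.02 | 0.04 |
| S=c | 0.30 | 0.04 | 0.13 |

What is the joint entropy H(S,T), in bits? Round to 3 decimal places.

H(S,T) = −Σ p(x,y)·log₂ p(x,y) over all 9 cells.
  cell (a,0): −0.01·log₂0.01 = 0.0664
  cell (a,1): −0.29·log₂0.29 = 0.5179
  cell (a,2): −0.07·log₂0.07 = 0.2686
  cell (b,0): −0.10·log₂0.10 = 0.3322
  cell (b,1): −0.02·log₂0.02 = 0.1129
  cell (b,2): −0.04·log₂0.04 = 0.1858
  cell (c,0): −0.30·log₂0.30 = 0.5211
  cell (c,1): −0.04·log₂0.04 = 0.1858
  cell (c,2): −0.13·log₂0.13 = 0.3826
Sum = 2.573 bits.

2.573 bits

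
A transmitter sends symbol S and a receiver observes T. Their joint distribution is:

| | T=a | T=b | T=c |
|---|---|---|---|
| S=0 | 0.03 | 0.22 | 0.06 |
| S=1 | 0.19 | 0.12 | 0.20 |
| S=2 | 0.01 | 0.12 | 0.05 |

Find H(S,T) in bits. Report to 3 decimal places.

2.812 bits

H(S,T) = −Σ p(x,y)·log₂ p(x,y) over all 9 cells.
  cell (0,a): −0.03·log₂0.03 = 0.1518
  cell (0,b): −0.22·log₂0.22 = 0.4806
  cell (0,c): −0.06·log₂0.06 = 0.2435
  cell (1,a): −0.19·log₂0.19 = 0.4552
  cell (1,b): −0.12·log₂0.12 = 0.3671
  cell (1,c): −0.20·log₂0.20 = 0.4644
  cell (2,a): −0.01·log₂0.01 = 0.0664
  cell (2,b): −0.12·log₂0.12 = 0.3671
  cell (2,c): −0.05·log₂0.05 = 0.2161
Sum = 2.812 bits.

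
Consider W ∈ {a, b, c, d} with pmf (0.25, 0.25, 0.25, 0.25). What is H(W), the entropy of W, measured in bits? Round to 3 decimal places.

2.000 bits

H(W) = −Σ p·log₂ p.
  −(0.25)·log₂(0.25) = 0.5000
  −(0.25)·log₂(0.25) = 0.5000
  −(0.25)·log₂(0.25) = 0.5000
  −(0.25)·log₂(0.25) = 0.5000
Sum: 0.5000 + 0.5000 + 0.5000 + 0.5000 = 2.000 bits.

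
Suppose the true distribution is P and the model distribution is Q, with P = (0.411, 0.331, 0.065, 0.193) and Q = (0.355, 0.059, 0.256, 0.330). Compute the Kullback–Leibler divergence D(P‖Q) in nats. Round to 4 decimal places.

0.4384 nats

D(P‖Q) = Σ p·ln(p/q).
  0.411·ln(0.411/0.355) = 0.06020
  0.331·ln(0.331/0.059) = 0.57084
  0.065·ln(0.065/0.256) = -0.08910
  0.193·ln(0.193/0.330) = -0.10353
D(P‖Q) = 0.4384 nats.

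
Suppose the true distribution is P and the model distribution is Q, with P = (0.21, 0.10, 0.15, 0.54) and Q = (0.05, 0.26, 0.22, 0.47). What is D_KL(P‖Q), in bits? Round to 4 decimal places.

D(P‖Q) = Σ p·log₂(p/q).
  0.21·log₂(0.21/0.05) = 0.43478
  0.10·log₂(0.10/0.26) = -0.13785
  0.15·log₂(0.15/0.22) = -0.08288
  0.54·log₂(0.54/0.47) = 0.10816
D(P‖Q) = 0.3222 bits.

0.3222 bits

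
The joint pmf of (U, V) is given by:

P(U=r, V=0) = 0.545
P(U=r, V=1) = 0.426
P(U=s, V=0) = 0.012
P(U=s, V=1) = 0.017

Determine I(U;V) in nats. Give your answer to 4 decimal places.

Marginals: p(U) = (0.9710, 0.0290), p(V) = (0.5570, 0.4430).
I(U;V) = Σ p(x,y)·ln[p(x,y)/(p(x)p(y))].
  (r,0): 0.545·ln(1.0077) = 0.00417
  (r,1): 0.426·ln(0.9903) = -0.00413
  (s,0): 0.012·ln(0.7429) = -0.00357
  (s,1): 0.017·ln(1.3233) = 0.00476
Sum = 0.0012 nats.

0.0012 nats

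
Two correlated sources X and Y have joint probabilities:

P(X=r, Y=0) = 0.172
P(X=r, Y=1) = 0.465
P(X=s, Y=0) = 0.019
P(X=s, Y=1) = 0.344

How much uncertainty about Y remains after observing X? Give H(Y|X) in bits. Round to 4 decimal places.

0.6436 bits

Marginals: p(X) = (0.6370, 0.3630), p(Y) = (0.1910, 0.8090).
H(Y|X) = Σ p(X) · H(Y|X=·).
  X=r: p=0.6370, H(Y|X=r) = 0.8415
  X=s: p=0.3630, H(Y|X=s) = 0.2963
Weighted sum = 0.6436 bits.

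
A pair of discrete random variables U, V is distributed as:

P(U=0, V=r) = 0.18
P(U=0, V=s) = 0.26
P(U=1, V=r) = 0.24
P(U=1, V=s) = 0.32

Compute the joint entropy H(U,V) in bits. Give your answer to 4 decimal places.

H(U,V) = −Σ p(x,y)·log₂ p(x,y) over all 4 cells.
  cell (0,r): −0.18·log₂0.18 = 0.44531
  cell (0,s): −0.26·log₂0.26 = 0.50529
  cell (1,r): −0.24·log₂0.24 = 0.49413
  cell (1,s): −0.32·log₂0.32 = 0.52603
Sum = 1.9708 bits.

1.9708 bits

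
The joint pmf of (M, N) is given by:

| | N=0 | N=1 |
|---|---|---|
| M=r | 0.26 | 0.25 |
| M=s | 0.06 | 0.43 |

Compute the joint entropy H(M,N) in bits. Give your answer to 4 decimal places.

1.7724 bits

H(M,N) = −Σ p(x,y)·log₂ p(x,y) over all 4 cells.
  cell (r,0): −0.26·log₂0.26 = 0.50529
  cell (r,1): −0.25·log₂0.25 = 0.50000
  cell (s,0): −0.06·log₂0.06 = 0.24353
  cell (s,1): −0.43·log₂0.43 = 0.52356
Sum = 1.7724 bits.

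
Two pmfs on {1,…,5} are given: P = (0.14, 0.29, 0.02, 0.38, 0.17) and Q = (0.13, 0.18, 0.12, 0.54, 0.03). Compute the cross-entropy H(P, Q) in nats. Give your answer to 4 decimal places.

1.6556 nats

H(P,Q) = −Σ p·ln q.
  −0.14·ln(0.13) = 0.28563
  −0.29·ln(0.18) = 0.49729
  −0.02·ln(0.12) = 0.04241
  −0.38·ln(0.54) = 0.23415
  −0.17·ln(0.03) = 0.59611
H(P,Q) = 1.6556 nats.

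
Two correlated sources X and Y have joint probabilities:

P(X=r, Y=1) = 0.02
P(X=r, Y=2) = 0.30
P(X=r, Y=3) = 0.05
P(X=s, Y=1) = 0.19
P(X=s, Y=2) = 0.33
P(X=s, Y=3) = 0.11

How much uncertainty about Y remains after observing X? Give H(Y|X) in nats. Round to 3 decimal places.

0.854 nats

Marginals: p(X) = (0.3700, 0.6300), p(Y) = (0.2100, 0.6300, 0.1600).
H(Y|X) = Σ p(X) · H(Y|X=·).
  X=r: p=0.3700, H(Y|X=r) = 0.5982
  X=s: p=0.6300, H(Y|X=s) = 1.0049
Weighted sum = 0.854 nats.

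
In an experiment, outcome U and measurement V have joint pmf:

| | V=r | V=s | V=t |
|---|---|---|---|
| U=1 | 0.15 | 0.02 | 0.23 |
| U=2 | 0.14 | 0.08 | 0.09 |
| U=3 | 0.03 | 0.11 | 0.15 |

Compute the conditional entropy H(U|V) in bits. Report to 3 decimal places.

Chain rule: H(U|V) = H(U,V) − H(V).
Marginals: p(U) = (0.4000, 0.3100, 0.2900), p(V) = (0.3200, 0.2100, 0.4700).
H(U,V) = 2.9250 bits; H(V) = 1.5108 bits.
H(U|V) = 2.9250 − 1.5108 = 1.414 bits.

1.414 bits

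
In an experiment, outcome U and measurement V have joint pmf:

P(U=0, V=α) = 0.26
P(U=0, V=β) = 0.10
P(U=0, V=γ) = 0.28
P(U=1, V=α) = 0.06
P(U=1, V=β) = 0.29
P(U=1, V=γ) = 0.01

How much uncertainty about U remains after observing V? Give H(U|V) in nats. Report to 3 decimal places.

Marginals: p(U) = (0.6400, 0.3600), p(V) = (0.3200, 0.3900, 0.2900).
H(U|V) = Σ p(V) · H(U|V=·).
  V=α: p=0.3200, H(U|V=α) = 0.4826
  V=β: p=0.3900, H(U|V=β) = 0.5693
  V=γ: p=0.2900, H(U|V=γ) = 0.1500
Weighted sum = 0.420 nats.

0.420 nats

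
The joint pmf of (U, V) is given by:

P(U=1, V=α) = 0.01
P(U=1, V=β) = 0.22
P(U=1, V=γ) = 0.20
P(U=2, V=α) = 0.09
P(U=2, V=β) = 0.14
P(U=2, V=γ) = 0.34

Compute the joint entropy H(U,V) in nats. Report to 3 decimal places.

1.560 nats

H(U,V) = −Σ p(x,y)·ln p(x,y) over all 6 cells.
  cell (1,α): −0.01·ln0.01 = 0.0461
  cell (1,β): −0.22·ln0.22 = 0.3331
  cell (1,γ): −0.20·ln0.20 = 0.3219
  cell (2,α): −0.09·ln0.09 = 0.2167
  cell (2,β): −0.14·ln0.14 = 0.2753
  cell (2,γ): −0.34·ln0.34 = 0.3668
Sum = 1.560 nats.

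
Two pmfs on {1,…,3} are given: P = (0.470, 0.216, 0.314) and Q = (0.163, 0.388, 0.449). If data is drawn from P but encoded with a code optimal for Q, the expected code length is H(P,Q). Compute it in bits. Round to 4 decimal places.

1.8878 bits

H(P,Q) = −Σ p·log₂ q.
  −0.470·log₂(0.163) = 1.23002
  −0.216·log₂(0.388) = 0.29503
  −0.314·log₂(0.449) = 0.36274
H(P,Q) = 1.8878 bits.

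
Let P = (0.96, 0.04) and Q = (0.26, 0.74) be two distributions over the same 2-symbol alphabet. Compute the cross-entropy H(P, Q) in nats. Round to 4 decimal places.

H(P,Q) = −Σ p·ln q.
  −0.96·ln(0.26) = 1.29319
  −0.04·ln(0.74) = 0.01204
H(P,Q) = 1.3052 nats.

1.3052 nats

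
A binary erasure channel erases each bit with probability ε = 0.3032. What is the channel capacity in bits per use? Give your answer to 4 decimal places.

0.6968 bits

Binary erasure channel: capacity C = 1 − ε.
C = 1 − 0.3032 = 0.6968 bits per channel use.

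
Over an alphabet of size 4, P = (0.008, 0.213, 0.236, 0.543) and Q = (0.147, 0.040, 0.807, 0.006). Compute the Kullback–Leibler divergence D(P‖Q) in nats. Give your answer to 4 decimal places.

D(P‖Q) = Σ p·ln(p/q).
  0.008·ln(0.008/0.147) = -0.02329
  0.213·ln(0.213/0.040) = 0.35622
  0.236·ln(0.236/0.807) = -0.29016
  0.543·ln(0.543/0.006) = 2.44640
D(P‖Q) = 2.4892 nats.

2.4892 nats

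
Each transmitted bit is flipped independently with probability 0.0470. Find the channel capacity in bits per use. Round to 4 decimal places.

Binary symmetric channel: C = 1 − h₂(ε) where h₂ is the binary entropy function.
h₂(0.0470) = −0.0470·log₂0.0470 − 0.9530·log₂0.9530 = 0.2735.
C = 1 − 0.2735 = 0.7265 bits per channel use.

0.7265 bits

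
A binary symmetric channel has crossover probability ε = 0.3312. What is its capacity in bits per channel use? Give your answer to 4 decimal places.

0.0839 bits

Binary symmetric channel: C = 1 − h₂(ε) where h₂ is the binary entropy function.
h₂(0.3312) = −0.3312·log₂0.3312 − 0.6688·log₂0.6688 = 0.9161.
C = 1 − 0.9161 = 0.0839 bits per channel use.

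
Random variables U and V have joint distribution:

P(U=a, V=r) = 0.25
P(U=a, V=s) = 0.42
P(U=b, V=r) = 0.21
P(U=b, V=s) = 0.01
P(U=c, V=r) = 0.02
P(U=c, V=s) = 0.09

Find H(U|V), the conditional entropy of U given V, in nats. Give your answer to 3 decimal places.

Marginals: p(U) = (0.6700, 0.2200, 0.1100), p(V) = (0.4800, 0.5200).
H(U|V) = Σ p(V) · H(U|V=·).
  V=r: p=0.4800, H(U|V=r) = 0.8338
  V=s: p=0.5200, H(U|V=s) = 0.5521
Weighted sum = 0.687 nats.

0.687 nats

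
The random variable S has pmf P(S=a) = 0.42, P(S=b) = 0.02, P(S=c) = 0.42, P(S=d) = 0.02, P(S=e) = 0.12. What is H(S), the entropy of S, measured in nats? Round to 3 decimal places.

1.140 nats

H(S) = −Σ p·ln p.
  −(0.42)·ln(0.42) = 0.3644
  −(0.02)·ln(0.02) = 0.0782
  −(0.42)·ln(0.42) = 0.3644
  −(0.02)·ln(0.02) = 0.0782
  −(0.12)·ln(0.12) = 0.2544
Sum: 0.3644 + 0.0782 + 0.3644 + 0.0782 + 0.2544 = 1.140 nats.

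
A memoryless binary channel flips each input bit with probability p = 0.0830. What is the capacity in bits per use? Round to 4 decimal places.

0.5873 bits

Binary symmetric channel: C = 1 − h₂(ε) where h₂ is the binary entropy function.
h₂(0.0830) = −0.0830·log₂0.0830 − 0.9170·log₂0.9170 = 0.4127.
C = 1 − 0.4127 = 0.5873 bits per channel use.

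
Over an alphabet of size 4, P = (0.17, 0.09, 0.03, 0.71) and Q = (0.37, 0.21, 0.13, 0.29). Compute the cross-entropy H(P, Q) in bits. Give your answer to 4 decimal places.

1.8028 bits

H(P,Q) = −Σ p·log₂ q.
  −0.17·log₂(0.37) = 0.24385
  −0.09·log₂(0.21) = 0.20264
  −0.03·log₂(0.13) = 0.08830
  −0.71·log₂(0.29) = 1.26797
H(P,Q) = 1.8028 bits.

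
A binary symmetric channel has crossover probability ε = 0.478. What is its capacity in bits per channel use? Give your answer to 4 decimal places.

Binary symmetric channel: C = 1 − h₂(ε) where h₂ is the binary entropy function.
h₂(0.478) = −0.478·log₂0.478 − 0.522·log₂0.522 = 0.9986.
C = 1 − 0.9986 = 0.0014 bits per channel use.

0.0014 bits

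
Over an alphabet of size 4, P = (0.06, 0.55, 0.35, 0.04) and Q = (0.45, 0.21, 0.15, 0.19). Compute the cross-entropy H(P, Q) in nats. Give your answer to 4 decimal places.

1.6367 nats

H(P,Q) = −Σ p·ln q.
  −0.06·ln(0.45) = 0.04791
  −0.55·ln(0.21) = 0.85836
  −0.35·ln(0.15) = 0.66399
  −0.04·ln(0.19) = 0.06643
H(P,Q) = 1.6367 nats.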